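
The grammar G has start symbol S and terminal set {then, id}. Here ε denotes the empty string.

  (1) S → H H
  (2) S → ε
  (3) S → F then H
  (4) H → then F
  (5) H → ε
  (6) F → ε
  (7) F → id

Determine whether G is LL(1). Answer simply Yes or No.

FIRST(S) = {ε, id, then}
FIRST(H) = {ε, then}
FIRST(F) = {ε, id}
FOLLOW(S) = {$}
FOLLOW(H) = {$, then}
FOLLOW(F) = {$, then}
Cell M[H, then] receives both H → then F and H → ε — the grammar is not LL(1).

No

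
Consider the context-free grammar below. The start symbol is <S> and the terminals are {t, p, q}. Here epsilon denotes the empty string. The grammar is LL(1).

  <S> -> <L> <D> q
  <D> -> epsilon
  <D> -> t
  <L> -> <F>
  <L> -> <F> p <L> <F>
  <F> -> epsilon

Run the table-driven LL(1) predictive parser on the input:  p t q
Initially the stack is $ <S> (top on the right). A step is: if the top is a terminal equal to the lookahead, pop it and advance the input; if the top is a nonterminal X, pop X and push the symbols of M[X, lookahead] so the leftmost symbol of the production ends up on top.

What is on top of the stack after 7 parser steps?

     Stack                  Input    Action
  1  $ <S>                  p t q $  expand <S> -> <L> <D> q
  2  $ q <D> <L>            p t q $  expand <L> -> <F> p <L> <F>
  3  $ q <D> <F> <L> p <F>  p t q $  expand <F> -> epsilon
  4  $ q <D> <F> <L> p      p t q $  match p
  5  $ q <D> <F> <L>        t q $    expand <L> -> <F>
  6  $ q <D> <F> <F>        t q $    expand <F> -> epsilon
  7  $ q <D> <F>            t q $    expand <F> -> epsilon
Stack after step 7: $ q <D> (top = <D>).

<D>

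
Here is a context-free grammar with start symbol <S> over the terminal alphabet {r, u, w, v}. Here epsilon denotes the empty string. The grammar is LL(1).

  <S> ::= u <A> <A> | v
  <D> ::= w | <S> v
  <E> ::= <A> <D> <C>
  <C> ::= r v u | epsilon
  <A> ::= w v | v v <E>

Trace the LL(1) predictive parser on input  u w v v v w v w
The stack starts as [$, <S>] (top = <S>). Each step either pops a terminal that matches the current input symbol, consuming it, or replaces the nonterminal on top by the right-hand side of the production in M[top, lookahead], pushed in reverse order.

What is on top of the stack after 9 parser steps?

<A>

step 1: stack=$ <S>  input=u w v v v w v w $  — expand <S> ::= u <A> <A>
step 2: stack=$ <A> <A> u  input=u w v v v w v w $  — match u
step 3: stack=$ <A> <A>  input=w v v v w v w $  — expand <A> ::= w v
step 4: stack=$ <A> v w  input=w v v v w v w $  — match w
step 5: stack=$ <A> v  input=v v v w v w $  — match v
step 6: stack=$ <A>  input=v v w v w $  — expand <A> ::= v v <E>
step 7: stack=$ <E> v v  input=v v w v w $  — match v
step 8: stack=$ <E> v  input=v w v w $  — match v
step 9: stack=$ <E>  input=w v w $  — expand <E> ::= <A> <D> <C>
Stack after step 9: $ <C> <D> <A> (top = <A>).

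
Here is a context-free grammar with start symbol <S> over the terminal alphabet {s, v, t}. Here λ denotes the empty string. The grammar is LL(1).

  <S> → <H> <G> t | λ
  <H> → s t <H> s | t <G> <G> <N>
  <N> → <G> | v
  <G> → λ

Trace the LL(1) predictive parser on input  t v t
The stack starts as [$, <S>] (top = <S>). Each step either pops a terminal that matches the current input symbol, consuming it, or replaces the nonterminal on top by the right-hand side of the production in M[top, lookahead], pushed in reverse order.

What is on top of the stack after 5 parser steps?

step 1: stack=$ <S>  input=t v t $  — expand <S> → <H> <G> t
step 2: stack=$ t <G> <H>  input=t v t $  — expand <H> → t <G> <G> <N>
step 3: stack=$ t <G> <N> <G> <G> t  input=t v t $  — match t
step 4: stack=$ t <G> <N> <G> <G>  input=v t $  — expand <G> → λ
step 5: stack=$ t <G> <N> <G>  input=v t $  — expand <G> → λ
Stack after step 5: $ t <G> <N> (top = <N>).

<N>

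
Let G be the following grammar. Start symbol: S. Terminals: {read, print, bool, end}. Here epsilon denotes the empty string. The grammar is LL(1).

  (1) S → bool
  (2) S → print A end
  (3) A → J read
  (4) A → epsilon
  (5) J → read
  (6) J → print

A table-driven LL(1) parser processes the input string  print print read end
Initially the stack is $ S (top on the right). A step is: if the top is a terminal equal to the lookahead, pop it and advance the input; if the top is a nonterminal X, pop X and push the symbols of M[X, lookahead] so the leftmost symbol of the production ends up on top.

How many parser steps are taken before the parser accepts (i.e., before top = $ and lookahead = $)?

7

     Stack             Input                   Action
  1  $ S               print print read end $  expand S → print A end
  2  $ end A print     print print read end $  match print
  3  $ end A           print read end $        expand A → J read
  4  $ end read J      print read end $        expand J → print
  5  $ end read print  print read end $        match print
  6  $ end read        read end $              match read
  7  $ end             end $                   match end
Accept reached after 7 steps.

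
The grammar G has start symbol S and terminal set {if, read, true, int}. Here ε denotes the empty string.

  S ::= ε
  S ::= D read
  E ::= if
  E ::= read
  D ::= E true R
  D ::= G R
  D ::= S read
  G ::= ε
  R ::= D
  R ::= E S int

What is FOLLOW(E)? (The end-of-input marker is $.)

{if, int, read, true}

FIRST(E) = {if, read}
FIRST(G) = {ε}
FIRST(S) = {ε, if, read}  (via D read)
FIRST(D) = {if, read}  (via E true R, G R, S read)
FIRST(R) = {if, read}  (via D, E S int)
FOLLOW(S) includes $ since S is the start symbol.
FOLLOW(S): in D::=S read, S is followed by read with FIRST {read}; in R::=E S int, S is followed by int with FIRST {int}. Thus FOLLOW(S) = {$, int, read}.
FOLLOW(E): in D::=E true R, E is followed by true R with FIRST {true}; in R::=E S int, E is followed by S int with FIRST {if, int, read}. Thus FOLLOW(E) = {if, int, read, true}.
FOLLOW(G): in D::=G R, G is followed by R with FIRST {if, read}. Thus FOLLOW(G) = {if, read}.
FOLLOW(D): in S::=D read, D is followed by read with FIRST {read}; in R::=D, the suffix after D is empty, so FOLLOW(D) ⊇ FOLLOW(R) = {read}. Thus FOLLOW(D) = {read}.
FOLLOW(R): in D::=E true R, the suffix after R is empty, so FOLLOW(R) ⊇ FOLLOW(D) = {read}; in D::=G R, the suffix after R is empty, so FOLLOW(R) ⊇ FOLLOW(D) = {read}. Thus FOLLOW(R) = {read}.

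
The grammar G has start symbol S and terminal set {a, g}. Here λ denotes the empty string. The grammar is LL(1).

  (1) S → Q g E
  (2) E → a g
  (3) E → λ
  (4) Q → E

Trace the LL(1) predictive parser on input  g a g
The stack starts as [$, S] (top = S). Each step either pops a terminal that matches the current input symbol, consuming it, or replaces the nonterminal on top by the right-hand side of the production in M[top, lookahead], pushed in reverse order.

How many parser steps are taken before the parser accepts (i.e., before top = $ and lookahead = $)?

7

step 1: stack=$ S  input=g a g $  — expand S → Q g E
step 2: stack=$ E g Q  input=g a g $  — expand Q → E
step 3: stack=$ E g E  input=g a g $  — expand E → λ
step 4: stack=$ E g  input=g a g $  — match g
step 5: stack=$ E  input=a g $  — expand E → a g
step 6: stack=$ g a  input=a g $  — match a
step 7: stack=$ g  input=g $  — match g
Accept reached after 7 steps.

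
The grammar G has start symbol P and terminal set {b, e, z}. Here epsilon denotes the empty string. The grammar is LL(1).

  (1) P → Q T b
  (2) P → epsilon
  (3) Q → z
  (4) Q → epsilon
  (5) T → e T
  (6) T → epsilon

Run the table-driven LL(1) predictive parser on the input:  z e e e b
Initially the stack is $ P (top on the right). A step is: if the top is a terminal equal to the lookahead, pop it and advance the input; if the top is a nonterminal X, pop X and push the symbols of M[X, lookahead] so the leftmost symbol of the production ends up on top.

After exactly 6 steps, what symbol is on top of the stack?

e

     Stack    Input        Action
  1  $ P      z e e e b $  expand P → Q T b
  2  $ b T Q  z e e e b $  expand Q → z
  3  $ b T z  z e e e b $  match z
  4  $ b T    e e e b $    expand T → e T
  5  $ b T e  e e e b $    match e
  6  $ b T    e e b $      expand T → e T
Stack after step 6: $ b T e (top = e).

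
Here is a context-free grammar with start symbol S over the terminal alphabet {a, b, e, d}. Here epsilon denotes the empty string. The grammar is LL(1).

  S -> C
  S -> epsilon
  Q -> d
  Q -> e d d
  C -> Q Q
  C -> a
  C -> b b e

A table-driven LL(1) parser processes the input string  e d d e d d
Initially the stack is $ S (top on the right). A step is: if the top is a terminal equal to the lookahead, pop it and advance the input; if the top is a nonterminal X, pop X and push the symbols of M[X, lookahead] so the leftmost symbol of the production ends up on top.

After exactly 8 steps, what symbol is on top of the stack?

step 1: stack=$ S  input=e d d e d d $  — expand S -> C
step 2: stack=$ C  input=e d d e d d $  — expand C -> Q Q
step 3: stack=$ Q Q  input=e d d e d d $  — expand Q -> e d d
step 4: stack=$ Q d d e  input=e d d e d d $  — match e
step 5: stack=$ Q d d  input=d d e d d $  — match d
step 6: stack=$ Q d  input=d e d d $  — match d
step 7: stack=$ Q  input=e d d $  — expand Q -> e d d
step 8: stack=$ d d e  input=e d d $  — match e
Stack after step 8: $ d d (top = d).

d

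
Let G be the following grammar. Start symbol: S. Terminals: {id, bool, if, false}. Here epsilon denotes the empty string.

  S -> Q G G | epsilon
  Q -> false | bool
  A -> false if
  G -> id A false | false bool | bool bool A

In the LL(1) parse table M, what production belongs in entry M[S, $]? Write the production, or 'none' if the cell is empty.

FIRST(Q): from Q->false we get {false}; from Q->bool we get {bool}. So FIRST(Q) = {bool, false}.
FIRST(A): from A->false if we get {false}. So FIRST(A) = {false}.
FIRST(G): from G->id A false we get {id}; from G->false bool we get {false}; from G->bool bool A we get {bool}. So FIRST(G) = {bool, false, id}.
FIRST(S): from S->Q G G we get {bool, false}; from S->epsilon we get {epsilon}. So FIRST(S) = {epsilon, bool, false}.
FOLLOW(S) includes $ since S is the start symbol.
FOLLOW(S): S appears on no right-hand side. Thus FOLLOW(S) = {$}.
For S -> Q G G: FIRST(Q G G) = {bool, false}, so it goes in M[S, t] for t ∈ {bool, false}.
For S -> epsilon: FIRST(epsilon) = {epsilon}, so it goes in M[S, t] for t ∈ {}; since epsilon ∈ FIRST, also for every t ∈ FOLLOW(S) = {$}.

S -> epsilon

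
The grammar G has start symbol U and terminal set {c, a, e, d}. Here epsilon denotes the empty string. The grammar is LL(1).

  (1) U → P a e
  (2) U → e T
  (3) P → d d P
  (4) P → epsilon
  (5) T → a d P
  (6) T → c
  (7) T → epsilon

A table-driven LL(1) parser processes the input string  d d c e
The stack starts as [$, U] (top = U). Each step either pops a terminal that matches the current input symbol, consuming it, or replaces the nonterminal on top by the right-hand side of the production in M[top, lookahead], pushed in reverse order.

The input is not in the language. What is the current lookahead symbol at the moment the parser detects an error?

step 1: stack=$ U  input=d d c e $  — expand U → P a e
step 2: stack=$ e a P  input=d d c e $  — expand P → d d P
step 3: stack=$ e a P d d  input=d d c e $  — match d
step 4: stack=$ e a P d  input=d c e $  — match d
step 5: stack=$ e a P  input=c e $  — error: M[P, c] is empty

c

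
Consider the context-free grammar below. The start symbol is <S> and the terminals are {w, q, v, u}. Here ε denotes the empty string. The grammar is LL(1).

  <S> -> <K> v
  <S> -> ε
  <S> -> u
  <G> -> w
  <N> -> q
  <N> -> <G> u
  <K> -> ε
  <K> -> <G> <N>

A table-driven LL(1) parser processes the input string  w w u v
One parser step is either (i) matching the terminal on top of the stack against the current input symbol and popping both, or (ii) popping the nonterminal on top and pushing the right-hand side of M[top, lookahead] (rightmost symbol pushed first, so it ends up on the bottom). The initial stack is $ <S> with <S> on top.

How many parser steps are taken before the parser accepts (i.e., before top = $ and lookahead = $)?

9

step 1: stack=$ <S>  input=w w u v $  — expand <S> -> <K> v
step 2: stack=$ v <K>  input=w w u v $  — expand <K> -> <G> <N>
step 3: stack=$ v <N> <G>  input=w w u v $  — expand <G> -> w
step 4: stack=$ v <N> w  input=w w u v $  — match w
step 5: stack=$ v <N>  input=w u v $  — expand <N> -> <G> u
step 6: stack=$ v u <G>  input=w u v $  — expand <G> -> w
step 7: stack=$ v u w  input=w u v $  — match w
step 8: stack=$ v u  input=u v $  — match u
step 9: stack=$ v  input=v $  — match v
Accept reached after 9 steps.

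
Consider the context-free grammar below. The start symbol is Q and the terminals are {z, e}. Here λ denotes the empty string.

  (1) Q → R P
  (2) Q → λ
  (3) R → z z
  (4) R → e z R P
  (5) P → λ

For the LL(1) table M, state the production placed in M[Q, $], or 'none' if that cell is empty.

Q → λ

FIRST(R): from R→z z we get {z}; from R→e z R P we get {e}. So FIRST(R) = {e, z}.
FIRST(P): from P→λ we get {λ}. So FIRST(P) = {λ}.
FIRST(Q): from Q→R P we get {e, z}; from Q→λ we get {λ}. So FIRST(Q) = {λ, e, z}.
FOLLOW(Q) includes $ since Q is the start symbol.
FOLLOW(Q): Q appears on no right-hand side. Thus FOLLOW(Q) = {$}.
For Q → R P: FIRST(R P) = {e, z}, so it goes in M[Q, t] for t ∈ {e, z}.
For Q → λ: FIRST(λ) = {λ}, so it goes in M[Q, t] for t ∈ {}; since λ ∈ FIRST, also for every t ∈ FOLLOW(Q) = {$}.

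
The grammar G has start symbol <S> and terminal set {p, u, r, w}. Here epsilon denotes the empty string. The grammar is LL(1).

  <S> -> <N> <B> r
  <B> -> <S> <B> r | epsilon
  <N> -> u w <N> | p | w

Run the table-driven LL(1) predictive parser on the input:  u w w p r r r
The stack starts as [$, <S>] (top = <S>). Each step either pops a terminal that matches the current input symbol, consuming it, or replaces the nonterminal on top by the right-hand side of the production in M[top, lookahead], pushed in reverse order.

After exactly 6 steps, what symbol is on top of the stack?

step 1: stack=$ <S>  input=u w w p r r r $  — expand <S> -> <N> <B> r
step 2: stack=$ r <B> <N>  input=u w w p r r r $  — expand <N> -> u w <N>
step 3: stack=$ r <B> <N> w u  input=u w w p r r r $  — match u
step 4: stack=$ r <B> <N> w  input=w w p r r r $  — match w
step 5: stack=$ r <B> <N>  input=w p r r r $  — expand <N> -> w
step 6: stack=$ r <B> w  input=w p r r r $  — match w
Stack after step 6: $ r <B> (top = <B>).

<B>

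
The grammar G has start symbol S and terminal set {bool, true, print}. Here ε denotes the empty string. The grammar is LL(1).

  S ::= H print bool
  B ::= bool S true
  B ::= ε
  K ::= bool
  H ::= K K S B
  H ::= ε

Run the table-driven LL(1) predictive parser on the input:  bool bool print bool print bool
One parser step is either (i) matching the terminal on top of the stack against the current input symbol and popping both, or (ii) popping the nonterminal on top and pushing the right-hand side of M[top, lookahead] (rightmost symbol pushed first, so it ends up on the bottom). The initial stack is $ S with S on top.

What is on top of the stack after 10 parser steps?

B

step 1: stack=$ S  input=bool bool print bool print bool $  — expand S ::= H print bool
step 2: stack=$ bool print H  input=bool bool print bool print bool $  — expand H ::= K K S B
step 3: stack=$ bool print B S K K  input=bool bool print bool print bool $  — expand K ::= bool
step 4: stack=$ bool print B S K bool  input=bool bool print bool print bool $  — match bool
step 5: stack=$ bool print B S K  input=bool print bool print bool $  — expand K ::= bool
step 6: stack=$ bool print B S bool  input=bool print bool print bool $  — match bool
step 7: stack=$ bool print B S  input=print bool print bool $  — expand S ::= H print bool
step 8: stack=$ bool print B bool print H  input=print bool print bool $  — expand H ::= ε
step 9: stack=$ bool print B bool print  input=print bool print bool $  — match print
step 10: stack=$ bool print B bool  input=bool print bool $  — match bool
Stack after step 10: $ bool print B (top = B).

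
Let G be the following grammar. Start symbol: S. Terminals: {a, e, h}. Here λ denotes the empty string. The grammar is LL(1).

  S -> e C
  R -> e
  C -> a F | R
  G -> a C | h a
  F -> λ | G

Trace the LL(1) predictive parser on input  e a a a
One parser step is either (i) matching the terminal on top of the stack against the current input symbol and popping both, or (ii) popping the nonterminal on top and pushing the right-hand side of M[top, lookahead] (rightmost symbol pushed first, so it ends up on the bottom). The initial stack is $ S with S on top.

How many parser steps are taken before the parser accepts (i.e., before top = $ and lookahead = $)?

      Stack  Input      Action
   1  $ S    e a a a $  expand S -> e C
   2  $ C e  e a a a $  match e
   3  $ C    a a a $    expand C -> a F
   4  $ F a  a a a $    match a
   5  $ F    a a $      expand F -> G
   6  $ G    a a $      expand G -> a C
   7  $ C a  a a $      match a
   8  $ C    a $        expand C -> a F
   9  $ F a  a $        match a
  10  $ F    $          expand F -> λ
Accept reached after 10 steps.

10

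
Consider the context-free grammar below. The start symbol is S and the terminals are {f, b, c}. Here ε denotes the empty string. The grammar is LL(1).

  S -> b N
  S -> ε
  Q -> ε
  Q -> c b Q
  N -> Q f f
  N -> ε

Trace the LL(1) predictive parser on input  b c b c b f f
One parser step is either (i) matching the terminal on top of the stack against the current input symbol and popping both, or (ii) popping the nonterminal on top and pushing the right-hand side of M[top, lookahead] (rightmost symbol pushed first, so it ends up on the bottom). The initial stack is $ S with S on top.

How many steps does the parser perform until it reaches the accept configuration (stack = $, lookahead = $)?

      Stack        Input            Action
   1  $ S          b c b c b f f $  expand S -> b N
   2  $ N b        b c b c b f f $  match b
   3  $ N          c b c b f f $    expand N -> Q f f
   4  $ f f Q      c b c b f f $    expand Q -> c b Q
   5  $ f f Q b c  c b c b f f $    match c
   6  $ f f Q b    b c b f f $      match b
   7  $ f f Q      c b f f $        expand Q -> c b Q
   8  $ f f Q b c  c b f f $        match c
   9  $ f f Q b    b f f $          match b
  10  $ f f Q      f f $            expand Q -> ε
  11  $ f f        f f $            match f
  12  $ f          f $              match f
Accept reached after 12 steps.

12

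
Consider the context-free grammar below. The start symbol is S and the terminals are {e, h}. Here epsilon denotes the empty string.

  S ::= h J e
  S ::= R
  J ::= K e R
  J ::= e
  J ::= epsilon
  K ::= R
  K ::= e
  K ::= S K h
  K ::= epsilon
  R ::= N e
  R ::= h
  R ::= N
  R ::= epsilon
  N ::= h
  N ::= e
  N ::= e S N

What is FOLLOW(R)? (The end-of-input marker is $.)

{$, e, h}

FIRST(N): from N::=h we get {h}; from N::=e we get {e}; from N::=e S N we get {e}. So FIRST(N) = {e, h}.
FIRST(R): from R::=N e we get {e, h}; from R::=h we get {h}; from R::=N we get {e, h}; from R::=epsilon we get {epsilon}. So FIRST(R) = {epsilon, e, h}.
FIRST(S): from S::=h J e we get {h}; from S::=R we get {epsilon, e, h}. So FIRST(S) = {epsilon, e, h}.
FIRST(K): from K::=R we get {epsilon, e, h}; from K::=e we get {e}; from K::=S K h we get {e, h}; from K::=epsilon we get {epsilon}. So FIRST(K) = {epsilon, e, h}.
FIRST(J): from J::=K e R we get {e, h}; from J::=e we get {e}; from J::=epsilon we get {epsilon}. So FIRST(J) = {epsilon, e, h}.
FOLLOW(S) includes $ since S is the start symbol.
FOLLOW(S): in K::=S K h, S is followed by K h with FIRST {e, h}; in N::=e S N, S is followed by N with FIRST {e, h}. Thus FOLLOW(S) = {$, e, h}.
FOLLOW(J): in S::=h J e, J is followed by e with FIRST {e}. Thus FOLLOW(J) = {e}.
FOLLOW(K): in J::=K e R, K is followed by e R with FIRST {e}; in K::=S K h, K is followed by h with FIRST {h}. Thus FOLLOW(K) = {e, h}.
FOLLOW(R): in S::=R, the suffix after R is empty, so FOLLOW(R) ⊇ FOLLOW(S) = {$, e, h}; in J::=K e R, the suffix after R is empty, so FOLLOW(R) ⊇ FOLLOW(J) = {e}; in K::=R, the suffix after R is empty, so FOLLOW(R) ⊇ FOLLOW(K) = {e, h}. Thus FOLLOW(R) = {$, e, h}.
FOLLOW(N): in R::=N e, N is followed by e with FIRST {e}; in R::=N, the suffix after N is empty, so FOLLOW(N) ⊇ FOLLOW(R) = {$, e, h}; in N::=e S N, the suffix after N is empty (adds nothing new). Thus FOLLOW(N) = {$, e, h}.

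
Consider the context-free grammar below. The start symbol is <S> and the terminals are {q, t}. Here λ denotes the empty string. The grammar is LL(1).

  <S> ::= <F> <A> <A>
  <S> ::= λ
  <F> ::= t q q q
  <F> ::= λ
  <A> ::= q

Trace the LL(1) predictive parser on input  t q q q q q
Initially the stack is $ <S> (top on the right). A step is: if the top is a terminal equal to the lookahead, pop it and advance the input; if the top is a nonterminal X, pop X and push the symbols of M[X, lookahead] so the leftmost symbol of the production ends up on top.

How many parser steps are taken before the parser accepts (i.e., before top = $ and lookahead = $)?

step 1: stack=$ <S>  input=t q q q q q $  — expand <S> ::= <F> <A> <A>
step 2: stack=$ <A> <A> <F>  input=t q q q q q $  — expand <F> ::= t q q q
step 3: stack=$ <A> <A> q q q t  input=t q q q q q $  — match t
step 4: stack=$ <A> <A> q q q  input=q q q q q $  — match q
step 5: stack=$ <A> <A> q q  input=q q q q $  — match q
step 6: stack=$ <A> <A> q  input=q q q $  — match q
step 7: stack=$ <A> <A>  input=q q $  — expand <A> ::= q
step 8: stack=$ <A> q  input=q q $  — match q
step 9: stack=$ <A>  input=q $  — expand <A> ::= q
step 10: stack=$ q  input=q $  — match q
Accept reached after 10 steps.

10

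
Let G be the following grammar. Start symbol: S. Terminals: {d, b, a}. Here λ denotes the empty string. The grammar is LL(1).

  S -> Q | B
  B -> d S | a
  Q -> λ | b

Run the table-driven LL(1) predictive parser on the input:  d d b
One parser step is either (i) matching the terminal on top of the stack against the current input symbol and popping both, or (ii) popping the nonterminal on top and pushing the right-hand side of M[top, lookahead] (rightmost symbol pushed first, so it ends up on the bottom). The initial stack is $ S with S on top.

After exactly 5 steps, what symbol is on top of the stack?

     Stack  Input    Action
  1  $ S    d d b $  expand S -> B
  2  $ B    d d b $  expand B -> d S
  3  $ S d  d d b $  match d
  4  $ S    d b $    expand S -> B
  5  $ B    d b $    expand B -> d S
Stack after step 5: $ S d (top = d).

d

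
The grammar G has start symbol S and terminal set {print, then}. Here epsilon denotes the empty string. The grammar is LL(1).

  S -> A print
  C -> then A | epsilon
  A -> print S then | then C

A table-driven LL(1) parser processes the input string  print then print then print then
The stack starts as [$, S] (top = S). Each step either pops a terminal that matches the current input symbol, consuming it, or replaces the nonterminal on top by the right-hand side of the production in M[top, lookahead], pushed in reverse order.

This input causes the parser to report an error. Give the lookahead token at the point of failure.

then

step 1: stack=$ S  input=print then print then print then $  — expand S -> A print
step 2: stack=$ print A  input=print then print then print then $  — expand A -> print S then
step 3: stack=$ print then S print  input=print then print then print then $  — match print
step 4: stack=$ print then S  input=then print then print then $  — expand S -> A print
step 5: stack=$ print then print A  input=then print then print then $  — expand A -> then C
step 6: stack=$ print then print C then  input=then print then print then $  — match then
step 7: stack=$ print then print C  input=print then print then $  — expand C -> epsilon
step 8: stack=$ print then print  input=print then print then $  — match print
step 9: stack=$ print then  input=then print then $  — match then
step 10: stack=$ print  input=print then $  — match print
step 11: stack=$  input=then $  — error: stack empty but input remains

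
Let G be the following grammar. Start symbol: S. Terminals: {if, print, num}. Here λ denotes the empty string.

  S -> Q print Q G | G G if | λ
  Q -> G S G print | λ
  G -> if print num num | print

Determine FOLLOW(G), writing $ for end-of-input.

FIRST(G): from G->if print num num we get {if}; from G->print we get {print}. So FIRST(G) = {if, print}.
FIRST(Q): from Q->G S G print we get {if, print}; from Q->λ we get {λ}. So FIRST(Q) = {λ, if, print}.
FIRST(S): from S->Q print Q G we get {if, print}; from S->G G if we get {if, print}; from S->λ we get {λ}. So FIRST(S) = {λ, if, print}.
FOLLOW(S) includes $ since S is the start symbol.
FOLLOW(S): in Q->G S G print, S is followed by G print with FIRST {if, print}. Thus FOLLOW(S) = {$, if, print}.
FOLLOW(Q): in S->Q print Q G (occurrence 1), Q is followed by print Q G with FIRST {print}; in S->Q print Q G (occurrence 2), Q is followed by G with FIRST {if, print}. Thus FOLLOW(Q) = {if, print}.
FOLLOW(G): in S->Q print Q G, the suffix after G is empty, so FOLLOW(G) ⊇ FOLLOW(S) = {$, if, print}; in S->G G if (occurrence 1), G is followed by G if with FIRST {if, print}; in S->G G if (occurrence 2), G is followed by if with FIRST {if}; in Q->G S G print (occurrence 1), G is followed by S G print with FIRST {if, print}; in Q->G S G print (occurrence 2), G is followed by print with FIRST {print}. Thus FOLLOW(G) = {$, if, print}.

{$, if, print}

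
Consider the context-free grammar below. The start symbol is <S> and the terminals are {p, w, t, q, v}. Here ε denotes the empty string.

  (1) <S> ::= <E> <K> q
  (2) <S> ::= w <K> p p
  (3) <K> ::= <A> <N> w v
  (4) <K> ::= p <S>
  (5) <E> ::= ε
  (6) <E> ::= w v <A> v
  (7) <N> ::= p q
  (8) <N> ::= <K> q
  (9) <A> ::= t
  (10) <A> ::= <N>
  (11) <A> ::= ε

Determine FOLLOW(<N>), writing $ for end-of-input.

{p, t, v, w}

FIRST(<E>): from <E>::=ε we get {ε}; from <E>::=w v <A> v we get {w}. So FIRST(<E>) = {ε, w}.
FIRST(<S>): from <S>::=<E> <K> q we get {p, t, w}; from <S>::=w <K> p p we get {w}. So FIRST(<S>) = {p, t, w}.
FIRST(<K>): from <K>::=<A> <N> w v we get {p, t}; from <K>::=p <S> we get {p}. So FIRST(<K>) = {p, t}.
FIRST(<N>): from <N>::=p q we get {p}; from <N>::=<K> q we get {p, t}. So FIRST(<N>) = {p, t}.
FIRST(<A>): from <A>::=t we get {t}; from <A>::=<N> we get {p, t}; from <A>::=ε we get {ε}. So FIRST(<A>) = {ε, p, t}.
FOLLOW(<S>) includes $ since <S> is the start symbol.
FOLLOW(<K>): in <S>::=<E> <K> q, <K> is followed by q with FIRST {q}; in <S>::=w <K> p p, <K> is followed by p p with FIRST {p}; in <N>::=<K> q, <K> is followed by q with FIRST {q}. Thus FOLLOW(<K>) = {p, q}.
FOLLOW(<S>): in <K>::=p <S>, the suffix after <S> is empty, so FOLLOW(<S>) ⊇ FOLLOW(<K>) = {p, q}. Thus FOLLOW(<S>) = {$, p, q}.
FOLLOW(<E>): in <S>::=<E> <K> q, <E> is followed by <K> q with FIRST {p, t}. Thus FOLLOW(<E>) = {p, t}.
FOLLOW(<A>): in <K>::=<A> <N> w v, <A> is followed by <N> w v with FIRST {p, t}; in <E>::=w v <A> v, <A> is followed by v with FIRST {v}. Thus FOLLOW(<A>) = {p, t, v}.
FOLLOW(<N>): in <K>::=<A> <N> w v, <N> is followed by w v with FIRST {w}; in <A>::=<N>, the suffix after <N> is empty, so FOLLOW(<N>) ⊇ FOLLOW(<A>) = {p, t, v}. Thus FOLLOW(<N>) = {p, t, v, w}.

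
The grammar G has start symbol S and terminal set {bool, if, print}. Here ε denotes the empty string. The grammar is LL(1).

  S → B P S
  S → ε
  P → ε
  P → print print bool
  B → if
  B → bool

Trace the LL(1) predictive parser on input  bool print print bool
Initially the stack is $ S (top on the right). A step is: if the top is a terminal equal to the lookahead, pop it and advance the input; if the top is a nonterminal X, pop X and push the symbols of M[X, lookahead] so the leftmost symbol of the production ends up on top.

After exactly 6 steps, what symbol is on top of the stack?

     Stack                 Input                    Action
  1  $ S                   bool print print bool $  expand S → B P S
  2  $ S P B               bool print print bool $  expand B → bool
  3  $ S P bool            bool print print bool $  match bool
  4  $ S P                 print print bool $       expand P → print print bool
  5  $ S bool print print  print print bool $       match print
  6  $ S bool print        print bool $             match print
Stack after step 6: $ S bool (top = bool).

bool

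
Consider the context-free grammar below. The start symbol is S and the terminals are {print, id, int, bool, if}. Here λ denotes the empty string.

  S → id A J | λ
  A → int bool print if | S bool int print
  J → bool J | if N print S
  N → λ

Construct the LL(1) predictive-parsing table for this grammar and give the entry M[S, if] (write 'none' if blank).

FIRST(S) = {λ, id}
FIRST(J) = {bool, if}
FIRST(N) = {λ}
FIRST(A) = {bool, id, int}  (via S bool int print)
FOLLOW(S) includes $ since S is the start symbol.
FOLLOW(S): in A→S bool int print, S is followed by bool int print with FIRST {bool}; in J→if N print S, the suffix after S is empty, so FOLLOW(S) ⊇ FOLLOW(J) = {$, bool}. Thus FOLLOW(S) = {$, bool}.
FOLLOW(J): in S→id A J, the suffix after J is empty, so FOLLOW(J) ⊇ FOLLOW(S) = {$, bool}; in J→bool J, the suffix after J is empty (adds nothing new). Thus FOLLOW(J) = {$, bool}.
For S → id A J: FIRST(id A J) = {id}, so it goes in M[S, t] for t ∈ {id}.
For S → λ: FIRST(λ) = {λ}, so it goes in M[S, t] for t ∈ {}; since λ ∈ FIRST, also for every t ∈ FOLLOW(S) = {$, bool}.
None of these place a production in M[S, if].

none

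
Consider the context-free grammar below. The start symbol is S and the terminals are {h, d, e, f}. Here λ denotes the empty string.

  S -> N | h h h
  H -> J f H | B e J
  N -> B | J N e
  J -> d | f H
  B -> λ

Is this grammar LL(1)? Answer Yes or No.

FIRST(S) = {λ, d, f, h}
FIRST(H) = {d, e, f}
FIRST(N) = {λ, d, f}
FIRST(J) = {d, f}
FIRST(B) = {λ}
FOLLOW(S) = {$}
FOLLOW(H) = {d, e, f}
FOLLOW(N) = {$, e}
FOLLOW(J) = {d, e, f}
FOLLOW(B) = {$, e}
Each cell of M receives at most one production.

Yes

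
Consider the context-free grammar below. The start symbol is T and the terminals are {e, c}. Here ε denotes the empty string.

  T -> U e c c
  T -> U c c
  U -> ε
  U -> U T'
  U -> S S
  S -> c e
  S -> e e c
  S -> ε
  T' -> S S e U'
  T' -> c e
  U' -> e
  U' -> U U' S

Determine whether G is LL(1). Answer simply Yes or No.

FIRST(T) = {c, e}
FIRST(U) = {ε, c, e}
FIRST(S) = {ε, c, e}
FIRST(T') = {c, e}
FIRST(U') = {c, e}
FOLLOW(T) = {$}
FOLLOW(U) = {c, e}
FOLLOW(S) = {c, e}
FOLLOW(T') = {c, e}
FOLLOW(U') = {c, e}
Cell M[S, c] receives both S -> c e and S -> ε — the grammar is not LL(1).

No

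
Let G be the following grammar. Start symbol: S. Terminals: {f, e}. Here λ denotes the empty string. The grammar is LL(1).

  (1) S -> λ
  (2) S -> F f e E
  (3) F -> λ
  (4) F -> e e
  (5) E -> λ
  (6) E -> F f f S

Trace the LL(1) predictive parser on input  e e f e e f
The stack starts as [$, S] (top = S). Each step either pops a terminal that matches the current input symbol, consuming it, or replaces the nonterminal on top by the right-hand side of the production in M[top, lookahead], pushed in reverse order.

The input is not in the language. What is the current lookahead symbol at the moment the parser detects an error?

f

step 1: stack=$ S  input=e e f e e f $  — expand S -> F f e E
step 2: stack=$ E e f F  input=e e f e e f $  — expand F -> e e
step 3: stack=$ E e f e e  input=e e f e e f $  — match e
step 4: stack=$ E e f e  input=e f e e f $  — match e
step 5: stack=$ E e f  input=f e e f $  — match f
step 6: stack=$ E e  input=e e f $  — match e
step 7: stack=$ E  input=e f $  — expand E -> F f f S
step 8: stack=$ S f f F  input=e f $  — expand F -> e e
step 9: stack=$ S f f e e  input=e f $  — match e
step 10: stack=$ S f f e  input=f $  — error: top is terminal e but lookahead is f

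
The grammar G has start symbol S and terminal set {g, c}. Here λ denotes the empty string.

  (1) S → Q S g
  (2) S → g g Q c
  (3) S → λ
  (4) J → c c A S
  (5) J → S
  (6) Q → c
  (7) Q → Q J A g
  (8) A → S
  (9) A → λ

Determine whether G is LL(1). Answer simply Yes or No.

No

FIRST(S) = {λ, c, g}
FIRST(J) = {λ, c, g}
FIRST(Q) = {c}
FIRST(A) = {λ, c, g}
FOLLOW(S) = {$, c, g}
FOLLOW(J) = {c, g}
FOLLOW(Q) = {c, g}
FOLLOW(A) = {c, g}
Cell M[A, c] receives both A → S and A → λ — the grammar is not LL(1).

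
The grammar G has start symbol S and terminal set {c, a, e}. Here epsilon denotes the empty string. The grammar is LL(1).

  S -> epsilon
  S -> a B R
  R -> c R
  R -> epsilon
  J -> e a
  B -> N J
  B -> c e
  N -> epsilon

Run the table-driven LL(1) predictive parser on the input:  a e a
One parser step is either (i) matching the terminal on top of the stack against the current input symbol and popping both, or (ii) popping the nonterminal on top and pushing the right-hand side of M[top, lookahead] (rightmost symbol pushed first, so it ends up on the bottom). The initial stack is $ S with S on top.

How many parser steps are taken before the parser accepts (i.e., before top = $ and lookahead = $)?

8

     Stack    Input    Action
  1  $ S      a e a $  expand S -> a B R
  2  $ R B a  a e a $  match a
  3  $ R B    e a $    expand B -> N J
  4  $ R J N  e a $    expand N -> epsilon
  5  $ R J    e a $    expand J -> e a
  6  $ R a e  e a $    match e
  7  $ R a    a $      match a
  8  $ R      $        expand R -> epsilon
Accept reached after 8 steps.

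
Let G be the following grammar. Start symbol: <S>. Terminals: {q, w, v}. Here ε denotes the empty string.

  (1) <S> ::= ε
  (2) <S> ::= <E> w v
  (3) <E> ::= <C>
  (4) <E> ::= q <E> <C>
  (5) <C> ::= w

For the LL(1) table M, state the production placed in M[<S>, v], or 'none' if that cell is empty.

none

FIRST(<C>) = {w}
FIRST(<E>) = {q, w}  (via <C>)
FIRST(<S>) = {ε, q, w}  (via <E> w v)
FOLLOW(<S>) includes $ since <S> is the start symbol.
FOLLOW(<S>): <S> appears on no right-hand side. Thus FOLLOW(<S>) = {$}.
For <S> ::= ε: FIRST(ε) = {ε}, so it goes in M[<S>, t] for t ∈ {}; since ε ∈ FIRST, also for every t ∈ FOLLOW(<S>) = {$}.
For <S> ::= <E> w v: FIRST(<E> w v) = {q, w}, so it goes in M[<S>, t] for t ∈ {q, w}.
None of these place a production in M[<S>, v].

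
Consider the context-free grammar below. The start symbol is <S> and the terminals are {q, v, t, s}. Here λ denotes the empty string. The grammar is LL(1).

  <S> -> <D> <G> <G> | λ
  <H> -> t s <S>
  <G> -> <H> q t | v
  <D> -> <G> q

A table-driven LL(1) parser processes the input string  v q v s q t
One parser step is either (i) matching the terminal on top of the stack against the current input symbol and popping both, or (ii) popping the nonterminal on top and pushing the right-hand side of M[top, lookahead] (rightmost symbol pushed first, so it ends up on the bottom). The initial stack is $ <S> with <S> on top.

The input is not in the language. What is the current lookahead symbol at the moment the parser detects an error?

s

step 1: stack=$ <S>  input=v q v s q t $  — expand <S> -> <D> <G> <G>
step 2: stack=$ <G> <G> <D>  input=v q v s q t $  — expand <D> -> <G> q
step 3: stack=$ <G> <G> q <G>  input=v q v s q t $  — expand <G> -> v
step 4: stack=$ <G> <G> q v  input=v q v s q t $  — match v
step 5: stack=$ <G> <G> q  input=q v s q t $  — match q
step 6: stack=$ <G> <G>  input=v s q t $  — expand <G> -> v
step 7: stack=$ <G> v  input=v s q t $  — match v
step 8: stack=$ <G>  input=s q t $  — error: M[<G>, s] is empty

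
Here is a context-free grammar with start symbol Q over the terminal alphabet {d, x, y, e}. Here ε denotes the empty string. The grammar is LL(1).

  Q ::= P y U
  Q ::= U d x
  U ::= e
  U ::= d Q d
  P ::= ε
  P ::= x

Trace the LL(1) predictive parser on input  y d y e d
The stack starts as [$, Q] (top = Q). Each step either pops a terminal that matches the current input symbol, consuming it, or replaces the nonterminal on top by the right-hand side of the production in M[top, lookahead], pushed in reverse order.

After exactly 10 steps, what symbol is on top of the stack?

d

step 1: stack=$ Q  input=y d y e d $  — expand Q ::= P y U
step 2: stack=$ U y P  input=y d y e d $  — expand P ::= ε
step 3: stack=$ U y  input=y d y e d $  — match y
step 4: stack=$ U  input=d y e d $  — expand U ::= d Q d
step 5: stack=$ d Q d  input=d y e d $  — match d
step 6: stack=$ d Q  input=y e d $  — expand Q ::= P y U
step 7: stack=$ d U y P  input=y e d $  — expand P ::= ε
step 8: stack=$ d U y  input=y e d $  — match y
step 9: stack=$ d U  input=e d $  — expand U ::= e
step 10: stack=$ d e  input=e d $  — match e
Stack after step 10: $ d (top = d).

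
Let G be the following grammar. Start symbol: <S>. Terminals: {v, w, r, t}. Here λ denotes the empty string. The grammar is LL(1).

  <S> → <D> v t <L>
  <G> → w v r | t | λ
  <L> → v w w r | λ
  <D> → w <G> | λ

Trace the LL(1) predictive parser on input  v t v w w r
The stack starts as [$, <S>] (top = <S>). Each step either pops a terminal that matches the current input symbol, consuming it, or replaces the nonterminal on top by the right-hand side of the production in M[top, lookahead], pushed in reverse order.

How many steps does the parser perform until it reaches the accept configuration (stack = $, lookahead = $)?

9

     Stack          Input          Action
  1  $ <S>          v t v w w r $  expand <S> → <D> v t <L>
  2  $ <L> t v <D>  v t v w w r $  expand <D> → λ
  3  $ <L> t v      v t v w w r $  match v
  4  $ <L> t        t v w w r $    match t
  5  $ <L>          v w w r $      expand <L> → v w w r
  6  $ r w w v      v w w r $      match v
  7  $ r w w        w w r $        match w
  8  $ r w          w r $          match w
  9  $ r            r $            match r
Accept reached after 9 steps.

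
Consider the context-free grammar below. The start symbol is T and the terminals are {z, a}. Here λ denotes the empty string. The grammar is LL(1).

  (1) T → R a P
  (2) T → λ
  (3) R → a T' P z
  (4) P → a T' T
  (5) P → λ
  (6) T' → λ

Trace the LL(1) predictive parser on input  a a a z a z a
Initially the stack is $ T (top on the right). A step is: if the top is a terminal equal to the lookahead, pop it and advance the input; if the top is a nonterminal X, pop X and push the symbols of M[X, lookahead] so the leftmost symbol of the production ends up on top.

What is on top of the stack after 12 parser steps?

step 1: stack=$ T  input=a a a z a z a $  — expand T → R a P
step 2: stack=$ P a R  input=a a a z a z a $  — expand R → a T' P z
step 3: stack=$ P a z P T' a  input=a a a z a z a $  — match a
step 4: stack=$ P a z P T'  input=a a z a z a $  — expand T' → λ
step 5: stack=$ P a z P  input=a a z a z a $  — expand P → a T' T
step 6: stack=$ P a z T T' a  input=a a z a z a $  — match a
step 7: stack=$ P a z T T'  input=a z a z a $  — expand T' → λ
step 8: stack=$ P a z T  input=a z a z a $  — expand T → R a P
step 9: stack=$ P a z P a R  input=a z a z a $  — expand R → a T' P z
step 10: stack=$ P a z P a z P T' a  input=a z a z a $  — match a
step 11: stack=$ P a z P a z P T'  input=z a z a $  — expand T' → λ
step 12: stack=$ P a z P a z P  input=z a z a $  — expand P → λ
Stack after step 12: $ P a z P a z (top = z).

z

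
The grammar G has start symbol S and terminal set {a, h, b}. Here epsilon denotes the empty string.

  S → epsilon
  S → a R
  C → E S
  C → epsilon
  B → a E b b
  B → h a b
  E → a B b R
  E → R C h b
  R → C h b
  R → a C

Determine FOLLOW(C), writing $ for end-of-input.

FIRST(S) = {epsilon, a}
FIRST(B) = {a, h}
FIRST(C) = {epsilon, a, h}  (via E S)
FIRST(R) = {a, h}  (via C h b)
FIRST(E) = {a, h}  (via R C h b)
FOLLOW(S) includes $ since S is the start symbol.
FOLLOW(B): in E→a B b R, B is followed by b R with FIRST {b}. Thus FOLLOW(B) = {b}.
FOLLOW(S): in C→E S, the suffix after S is empty, so FOLLOW(S) ⊇ FOLLOW(C) = {$, a, b, h}. Thus FOLLOW(S) = {$, a, b, h}.
FOLLOW(C): in E→R C h b, C is followed by h b with FIRST {h}; in R→C h b, C is followed by h b with FIRST {h}; in R→a C, the suffix after C is empty, so FOLLOW(C) ⊇ FOLLOW(R) = {$, a, b, h}. Thus FOLLOW(C) = {$, a, b, h}.
FOLLOW(E): in C→E S, E is followed by S with FIRST {epsilon, a}; in C→E S, the suffix after E is nullable, so FOLLOW(E) ⊇ FOLLOW(C) = {$, a, b, h}; in B→a E b b, E is followed by b b with FIRST {b}. Thus FOLLOW(E) = {$, a, b, h}.
FOLLOW(R): in S→a R, the suffix after R is empty, so FOLLOW(R) ⊇ FOLLOW(S) = {$, a, b, h}; in E→a B b R, the suffix after R is empty, so FOLLOW(R) ⊇ FOLLOW(E) = {$, a, b, h}; in E→R C h b, R is followed by C h b with FIRST {a, h}. Thus FOLLOW(R) = {$, a, b, h}.

{$, a, b, h}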